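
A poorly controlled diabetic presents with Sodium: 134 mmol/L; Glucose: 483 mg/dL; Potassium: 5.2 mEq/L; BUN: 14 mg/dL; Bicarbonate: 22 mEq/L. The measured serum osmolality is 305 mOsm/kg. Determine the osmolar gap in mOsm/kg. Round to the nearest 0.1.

Calculated osmolality = 2·Na + glucose/18 + BUN/2.8
= 2·134 + 483/18 + 14/2.8
= 268 + 26.83 + 5
= 299.83 mOsm/kg ≈ 299.8 mOsm/kg
Osmolar gap = measured − calculated = 305 − 299.8 = 5.2 mOsm/kg

5.2 mOsm/kg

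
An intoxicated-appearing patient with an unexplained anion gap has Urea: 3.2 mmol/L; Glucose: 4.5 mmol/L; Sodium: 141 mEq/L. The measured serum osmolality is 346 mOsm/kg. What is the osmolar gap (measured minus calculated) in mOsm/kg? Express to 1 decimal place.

Calculated osmolality = 2·Na + glucose + urea
= 2·141 + 4.5 + 3.2
= 282 + 4.50 + 3.20
= 289.7 mOsm/kg ≈ 289.7 mOsm/kg
Osmolar gap = measured − calculated = 346 − 289.7 = 56.3 mOsm/kg

56.3 mOsm/kg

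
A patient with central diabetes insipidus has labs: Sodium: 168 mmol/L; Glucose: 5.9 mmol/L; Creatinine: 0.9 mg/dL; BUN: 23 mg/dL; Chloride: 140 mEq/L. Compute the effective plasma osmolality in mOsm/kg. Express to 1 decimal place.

Effective osmolality excludes urea (freely permeant across cell membranes):
2·Na + glucose
= 2·168 + 5.9
= 336 + 5.9
= 341.9 mOsm/kg

341.9 mOsm/kg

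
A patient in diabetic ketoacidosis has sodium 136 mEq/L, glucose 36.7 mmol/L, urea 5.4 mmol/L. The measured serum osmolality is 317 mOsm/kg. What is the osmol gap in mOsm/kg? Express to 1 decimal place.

2.9 mOsm/kg

Calculated osmolality = 2·Na + glucose + urea
= 2·136 + 36.7 + 5.4
= 272 + 36.70 + 5.40
= 314.1 mOsm/kg ≈ 314.1 mOsm/kg
Osmolar gap = measured − calculated = 317 − 314.1 = 2.9 mOsm/kg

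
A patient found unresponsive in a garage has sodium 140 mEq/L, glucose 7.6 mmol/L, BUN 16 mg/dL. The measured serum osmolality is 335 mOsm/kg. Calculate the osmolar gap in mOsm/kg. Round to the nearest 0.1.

Calculated osmolality = 2·Na + glucose + BUN/2.8
= 2·140 + 7.6 + 16/2.8
= 280 + 7.60 + 5.71
= 293.31 mOsm/kg ≈ 293.3 mOsm/kg
Osmolar gap = measured − calculated = 335 − 293.3 = 41.7 mOsm/kg

41.7 mOsm/kg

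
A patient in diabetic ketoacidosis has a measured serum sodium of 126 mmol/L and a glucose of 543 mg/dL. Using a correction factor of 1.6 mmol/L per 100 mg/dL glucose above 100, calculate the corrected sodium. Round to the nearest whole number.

Corrected Na = measured Na + 1.6 · (glucose − 100)/100
= 126 + 1.6 · (543 − 100)/100
= 126 + 7.1
= 133.1 mmol/L

133 mmol/L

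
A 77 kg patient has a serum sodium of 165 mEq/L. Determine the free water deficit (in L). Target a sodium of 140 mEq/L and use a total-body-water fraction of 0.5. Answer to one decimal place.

TBW = 0.5 · 77 = 38.5 L
Free water deficit = TBW · (Na/140 − 1)
= 38.5 · (165/140 − 1)
= 38.5 · 0.1786
= 6.88 L

6.9 L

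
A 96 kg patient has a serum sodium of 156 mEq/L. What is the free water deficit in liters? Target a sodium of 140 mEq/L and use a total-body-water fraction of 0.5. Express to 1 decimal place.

TBW = 0.5 · 96 = 48 L
Free water deficit = TBW · (Na/140 − 1)
= 48 · (156/140 − 1)
= 48 · 0.1143
= 5.49 L

5.5 L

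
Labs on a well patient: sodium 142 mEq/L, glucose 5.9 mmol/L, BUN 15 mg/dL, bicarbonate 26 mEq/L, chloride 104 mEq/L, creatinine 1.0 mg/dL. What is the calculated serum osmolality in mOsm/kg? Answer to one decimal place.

Calculated osmolality = 2·Na + glucose + BUN/2.8
= 2·142 + 5.9 + 15/2.8
= 284 + 5.90 + 5.36
= 295.26 mOsm/kg

295.3 mOsm/kg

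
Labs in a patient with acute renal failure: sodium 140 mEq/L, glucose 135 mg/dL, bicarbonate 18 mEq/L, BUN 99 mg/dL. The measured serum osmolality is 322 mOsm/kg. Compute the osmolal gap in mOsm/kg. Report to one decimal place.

-0.9 mOsm/kg

Calculated osmolality = 2·Na + glucose/18 + BUN/2.8
= 2·140 + 135/18 + 99/2.8
= 280 + 7.50 + 35.36
= 322.86 mOsm/kg ≈ 322.9 mOsm/kg
Osmolar gap = measured − calculated = 322 − 322.9 = -0.9 mOsm/kg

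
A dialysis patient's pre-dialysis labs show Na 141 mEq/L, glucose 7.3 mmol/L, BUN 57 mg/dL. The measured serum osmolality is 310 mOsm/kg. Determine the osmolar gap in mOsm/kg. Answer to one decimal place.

Calculated osmolality = 2·Na + glucose + BUN/2.8
= 2·141 + 7.3 + 57/2.8
= 282 + 7.30 + 20.36
= 309.66 mOsm/kg ≈ 309.7 mOsm/kg
Osmolar gap = measured − calculated = 310 − 309.7 = 0.3 mOsm/kg

0.3 mOsm/kg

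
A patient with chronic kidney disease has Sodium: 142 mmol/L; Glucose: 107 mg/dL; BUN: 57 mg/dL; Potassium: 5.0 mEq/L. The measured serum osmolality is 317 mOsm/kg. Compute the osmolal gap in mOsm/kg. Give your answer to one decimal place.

6.7 mOsm/kg

Calculated osmolality = 2·Na + glucose/18 + BUN/2.8
= 2·142 + 107/18 + 57/2.8
= 284 + 5.94 + 20.36
= 310.3 mOsm/kg ≈ 310.3 mOsm/kg
Osmolar gap = measured − calculated = 317 − 310.3 = 6.7 mOsm/kg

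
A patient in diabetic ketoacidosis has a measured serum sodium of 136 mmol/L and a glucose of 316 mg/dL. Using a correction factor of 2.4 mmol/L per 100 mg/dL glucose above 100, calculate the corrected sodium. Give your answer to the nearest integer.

Corrected Na = measured Na + 2.4 · (glucose − 100)/100
= 136 + 2.4 · (316 − 100)/100
= 136 + 5.2
= 141.2 mmol/L

141 mmol/L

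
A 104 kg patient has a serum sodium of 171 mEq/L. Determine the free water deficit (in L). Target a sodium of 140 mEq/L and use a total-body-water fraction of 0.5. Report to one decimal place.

11.5 L

TBW = 0.5 · 104 = 52 L
Free water deficit = TBW · (Na/140 − 1)
= 52 · (171/140 − 1)
= 52 · 0.2214
= 11.51 L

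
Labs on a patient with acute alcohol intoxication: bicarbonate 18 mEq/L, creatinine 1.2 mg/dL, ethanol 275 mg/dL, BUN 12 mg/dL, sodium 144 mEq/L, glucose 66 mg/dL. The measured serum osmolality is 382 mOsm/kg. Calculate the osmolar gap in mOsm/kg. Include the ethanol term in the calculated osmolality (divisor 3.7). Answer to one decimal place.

Calculated osmolality = 2·Na + glucose/18 + BUN/2.8 + ethanol/3.7
= 2·144 + 66/18 + 12/2.8 + 275/3.7
= 288 + 3.67 + 4.29 + 74.32
= 370.28 mOsm/kg ≈ 370.3 mOsm/kg
Osmolar gap = measured − calculated = 382 − 370.3 = 11.7 mOsm/kg

11.7 mOsm/kg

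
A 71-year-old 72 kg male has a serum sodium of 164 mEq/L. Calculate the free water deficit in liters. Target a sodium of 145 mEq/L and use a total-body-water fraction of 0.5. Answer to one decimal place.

4.7 L

TBW = 0.5 · 72 = 36 L
Free water deficit = TBW · (Na/145 − 1)
= 36 · (164/145 − 1)
= 36 · 0.131
= 4.72 L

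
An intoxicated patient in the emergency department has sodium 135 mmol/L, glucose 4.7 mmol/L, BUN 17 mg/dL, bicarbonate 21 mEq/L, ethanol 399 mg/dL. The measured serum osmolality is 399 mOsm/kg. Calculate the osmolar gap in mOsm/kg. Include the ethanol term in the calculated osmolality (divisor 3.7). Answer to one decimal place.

Calculated osmolality = 2·Na + glucose + BUN/2.8 + ethanol/3.7
= 2·135 + 4.7 + 17/2.8 + 399/3.7
= 270 + 4.70 + 6.07 + 107.84
= 388.61 mOsm/kg ≈ 388.6 mOsm/kg
Osmolar gap = measured − calculated = 399 − 388.6 = 10.4 mOsm/kg

10.4 mOsm/kg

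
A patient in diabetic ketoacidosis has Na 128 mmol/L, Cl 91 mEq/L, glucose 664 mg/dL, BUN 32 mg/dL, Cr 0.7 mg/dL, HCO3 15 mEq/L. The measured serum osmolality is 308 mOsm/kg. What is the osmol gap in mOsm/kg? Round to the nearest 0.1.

Calculated osmolality = 2·Na + glucose/18 + BUN/2.8
= 2·128 + 664/18 + 32/2.8
= 256 + 36.89 + 11.43
= 304.32 mOsm/kg ≈ 304.3 mOsm/kg
Osmolar gap = measured − calculated = 308 − 304.3 = 3.7 mOsm/kg

3.7 mOsm/kg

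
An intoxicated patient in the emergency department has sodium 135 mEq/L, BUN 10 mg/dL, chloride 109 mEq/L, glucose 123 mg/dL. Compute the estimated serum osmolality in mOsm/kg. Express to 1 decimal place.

Calculated osmolality = 2·Na + glucose/18 + BUN/2.8
= 2·135 + 123/18 + 10/2.8
= 270 + 6.83 + 3.57
= 280.4 mOsm/kg

280.4 mOsm/kg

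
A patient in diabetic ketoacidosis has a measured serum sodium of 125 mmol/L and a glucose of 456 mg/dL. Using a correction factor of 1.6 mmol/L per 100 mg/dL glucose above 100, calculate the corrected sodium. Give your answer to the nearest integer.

131 mmol/L

Corrected Na = measured Na + 1.6 · (glucose − 100)/100
= 125 + 1.6 · (456 − 100)/100
= 125 + 5.7
= 130.7 mmol/L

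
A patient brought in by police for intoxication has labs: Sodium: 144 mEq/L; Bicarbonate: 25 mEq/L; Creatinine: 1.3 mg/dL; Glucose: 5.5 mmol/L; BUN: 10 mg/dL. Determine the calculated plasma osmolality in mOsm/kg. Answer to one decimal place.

Calculated osmolality = 2·Na + glucose + BUN/2.8
= 2·144 + 5.5 + 10/2.8
= 288 + 5.50 + 3.57
= 297.07 mOsm/kg

297.1 mOsm/kg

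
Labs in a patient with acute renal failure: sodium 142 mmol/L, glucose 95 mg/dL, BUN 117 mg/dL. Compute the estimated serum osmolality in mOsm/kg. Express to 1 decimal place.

331.1 mOsm/kg

Calculated osmolality = 2·Na + glucose/18 + BUN/2.8
= 2·142 + 95/18 + 117/2.8
= 284 + 5.28 + 41.79
= 331.07 mOsm/kg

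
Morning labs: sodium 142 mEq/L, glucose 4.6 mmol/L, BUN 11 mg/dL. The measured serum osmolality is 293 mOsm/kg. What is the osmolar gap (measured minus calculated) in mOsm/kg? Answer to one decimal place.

Calculated osmolality = 2·Na + glucose + BUN/2.8
= 2·142 + 4.6 + 11/2.8
= 284 + 4.60 + 3.93
= 292.53 mOsm/kg ≈ 292.5 mOsm/kg
Osmolar gap = measured − calculated = 293 − 292.5 = 0.5 mOsm/kg

0.5 mOsm/kg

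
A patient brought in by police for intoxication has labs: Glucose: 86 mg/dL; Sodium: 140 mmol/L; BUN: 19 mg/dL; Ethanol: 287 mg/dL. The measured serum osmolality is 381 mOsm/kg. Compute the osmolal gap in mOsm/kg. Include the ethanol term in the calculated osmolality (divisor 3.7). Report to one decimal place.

11.9 mOsm/kg

Calculated osmolality = 2·Na + glucose/18 + BUN/2.8 + ethanol/3.7
= 2·140 + 86/18 + 19/2.8 + 287/3.7
= 280 + 4.78 + 6.79 + 77.57
= 369.14 mOsm/kg ≈ 369.1 mOsm/kg
Osmolar gap = measured − calculated = 381 − 369.1 = 11.9 mOsm/kg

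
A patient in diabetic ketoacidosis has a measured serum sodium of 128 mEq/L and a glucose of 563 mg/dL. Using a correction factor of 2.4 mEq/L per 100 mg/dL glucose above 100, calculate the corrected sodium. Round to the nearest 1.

Corrected Na = measured Na + 2.4 · (glucose − 100)/100
= 128 + 2.4 · (563 − 100)/100
= 128 + 11.1
= 139.1 mEq/L

139 mEq/L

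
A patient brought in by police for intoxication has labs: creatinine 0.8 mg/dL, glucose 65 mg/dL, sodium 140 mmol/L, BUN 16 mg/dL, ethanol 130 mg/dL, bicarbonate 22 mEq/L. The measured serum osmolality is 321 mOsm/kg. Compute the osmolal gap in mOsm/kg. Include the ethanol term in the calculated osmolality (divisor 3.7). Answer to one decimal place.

-3.5 mOsm/kg

Calculated osmolality = 2·Na + glucose/18 + BUN/2.8 + ethanol/3.7
= 2·140 + 65/18 + 16/2.8 + 130/3.7
= 280 + 3.61 + 5.71 + 35.14
= 324.46 mOsm/kg ≈ 324.5 mOsm/kg
Osmolar gap = measured − calculated = 321 − 324.5 = -3.5 mOsm/kg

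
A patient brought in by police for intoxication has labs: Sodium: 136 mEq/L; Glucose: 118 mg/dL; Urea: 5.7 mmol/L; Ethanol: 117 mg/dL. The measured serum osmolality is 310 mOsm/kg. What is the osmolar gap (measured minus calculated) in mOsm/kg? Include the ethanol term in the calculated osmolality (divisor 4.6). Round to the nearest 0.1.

0.3 mOsm/kg

Calculated osmolality = 2·Na + glucose/18 + urea + ethanol/4.6
= 2·136 + 118/18 + 5.7 + 117/4.6
= 272 + 6.56 + 5.70 + 25.43
= 309.69 mOsm/kg ≈ 309.7 mOsm/kg
Osmolar gap = measured − calculated = 310 − 309.7 = 0.3 mOsm/kg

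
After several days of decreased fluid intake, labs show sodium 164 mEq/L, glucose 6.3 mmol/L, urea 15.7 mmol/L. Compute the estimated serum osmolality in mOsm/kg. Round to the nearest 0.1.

350.0 mOsm/kg

Calculated osmolality = 2·Na + glucose + urea
= 2·164 + 6.3 + 15.7
= 328 + 6.30 + 15.70
= 350 mOsm/kg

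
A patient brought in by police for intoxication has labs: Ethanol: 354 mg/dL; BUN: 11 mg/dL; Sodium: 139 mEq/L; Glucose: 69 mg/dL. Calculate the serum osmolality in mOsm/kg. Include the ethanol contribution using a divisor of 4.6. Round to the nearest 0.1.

Calculated osmolality = 2·Na + glucose/18 + BUN/2.8 + ethanol/4.6
= 2·139 + 69/18 + 11/2.8 + 354/4.6
= 278 + 3.83 + 3.93 + 76.96
= 362.72 mOsm/kg

362.7 mOsm/kg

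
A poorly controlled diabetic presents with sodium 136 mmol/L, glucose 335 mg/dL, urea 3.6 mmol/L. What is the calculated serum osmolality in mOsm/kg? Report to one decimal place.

Calculated osmolality = 2·Na + glucose/18 + urea
= 2·136 + 335/18 + 3.6
= 272 + 18.61 + 3.60
= 294.21 mOsm/kg

294.2 mOsm/kg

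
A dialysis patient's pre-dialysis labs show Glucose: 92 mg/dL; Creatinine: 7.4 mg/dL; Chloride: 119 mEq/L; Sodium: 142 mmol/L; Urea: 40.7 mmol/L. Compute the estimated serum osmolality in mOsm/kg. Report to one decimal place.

Calculated osmolality = 2·Na + glucose/18 + urea
= 2·142 + 92/18 + 40.7
= 284 + 5.11 + 40.70
= 329.81 mOsm/kg

329.8 mOsm/kg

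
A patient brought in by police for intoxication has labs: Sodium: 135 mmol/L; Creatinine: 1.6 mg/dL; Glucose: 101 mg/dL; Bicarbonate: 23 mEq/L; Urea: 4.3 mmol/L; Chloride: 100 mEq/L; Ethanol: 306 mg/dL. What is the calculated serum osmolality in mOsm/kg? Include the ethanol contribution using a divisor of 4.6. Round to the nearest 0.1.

346.4 mOsm/kg

Calculated osmolality = 2·Na + glucose/18 + urea + ethanol/4.6
= 2·135 + 101/18 + 4.3 + 306/4.6
= 270 + 5.61 + 4.30 + 66.52
= 346.43 mOsm/kg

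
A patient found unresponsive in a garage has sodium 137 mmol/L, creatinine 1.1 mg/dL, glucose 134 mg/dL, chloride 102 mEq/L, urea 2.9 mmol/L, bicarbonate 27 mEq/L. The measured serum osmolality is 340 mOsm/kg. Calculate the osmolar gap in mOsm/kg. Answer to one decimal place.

Calculated osmolality = 2·Na + glucose/18 + urea
= 2·137 + 134/18 + 2.9
= 274 + 7.44 + 2.90
= 284.34 mOsm/kg ≈ 284.3 mOsm/kg
Osmolar gap = measured − calculated = 340 − 284.3 = 55.7 mOsm/kg

55.7 mOsm/kg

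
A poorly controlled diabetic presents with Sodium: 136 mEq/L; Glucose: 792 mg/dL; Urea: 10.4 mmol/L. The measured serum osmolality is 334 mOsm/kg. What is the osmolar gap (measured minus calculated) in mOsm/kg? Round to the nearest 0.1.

Calculated osmolality = 2·Na + glucose/18 + urea
= 2·136 + 792/18 + 10.4
= 272 + 44 + 10.40
= 326.4 mOsm/kg ≈ 326.4 mOsm/kg
Osmolar gap = measured − calculated = 334 − 326.4 = 7.6 mOsm/kg

7.6 mOsm/kg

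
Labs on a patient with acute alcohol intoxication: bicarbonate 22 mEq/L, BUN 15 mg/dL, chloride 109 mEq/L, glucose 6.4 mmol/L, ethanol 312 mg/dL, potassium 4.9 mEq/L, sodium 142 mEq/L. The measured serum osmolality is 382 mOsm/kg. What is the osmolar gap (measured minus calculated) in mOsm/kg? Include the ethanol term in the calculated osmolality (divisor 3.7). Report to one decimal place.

1.9 mOsm/kg

Calculated osmolality = 2·Na + glucose + BUN/2.8 + ethanol/3.7
= 2·142 + 6.4 + 15/2.8 + 312/3.7
= 284 + 6.40 + 5.36 + 84.32
= 380.08 mOsm/kg ≈ 380.1 mOsm/kg
Osmolar gap = measured − calculated = 382 − 380.1 = 1.9 mOsm/kg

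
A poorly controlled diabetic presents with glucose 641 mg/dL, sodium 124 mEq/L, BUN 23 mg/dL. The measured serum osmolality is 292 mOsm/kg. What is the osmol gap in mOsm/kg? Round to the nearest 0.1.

0.2 mOsm/kg

Calculated osmolality = 2·Na + glucose/18 + BUN/2.8
= 2·124 + 641/18 + 23/2.8
= 248 + 35.61 + 8.21
= 291.82 mOsm/kg ≈ 291.8 mOsm/kg
Osmolar gap = measured − calculated = 292 − 291.8 = 0.2 mOsm/kg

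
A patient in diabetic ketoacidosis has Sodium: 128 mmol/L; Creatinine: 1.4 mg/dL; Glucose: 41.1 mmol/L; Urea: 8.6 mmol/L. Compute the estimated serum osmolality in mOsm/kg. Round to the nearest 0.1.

305.7 mOsm/kg

Calculated osmolality = 2·Na + glucose + urea
= 2·128 + 41.1 + 8.6
= 256 + 41.10 + 8.60
= 305.7 mOsm/kg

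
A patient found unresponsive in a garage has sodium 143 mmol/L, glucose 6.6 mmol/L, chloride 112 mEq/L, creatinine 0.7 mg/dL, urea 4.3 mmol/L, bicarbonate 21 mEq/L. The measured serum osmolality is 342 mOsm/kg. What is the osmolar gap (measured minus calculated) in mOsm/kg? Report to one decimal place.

Calculated osmolality = 2·Na + glucose + urea
= 2·143 + 6.6 + 4.3
= 286 + 6.60 + 4.30
= 296.9 mOsm/kg ≈ 296.9 mOsm/kg
Osmolar gap = measured − calculated = 342 − 296.9 = 45.1 mOsm/kg

45.1 mOsm/kg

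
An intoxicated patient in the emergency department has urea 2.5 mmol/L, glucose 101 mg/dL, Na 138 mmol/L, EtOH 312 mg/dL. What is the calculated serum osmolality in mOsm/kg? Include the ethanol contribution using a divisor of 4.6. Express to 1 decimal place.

351.9 mOsm/kg

Calculated osmolality = 2·Na + glucose/18 + urea + ethanol/4.6
= 2·138 + 101/18 + 2.5 + 312/4.6
= 276 + 5.61 + 2.50 + 67.83
= 351.94 mOsm/kg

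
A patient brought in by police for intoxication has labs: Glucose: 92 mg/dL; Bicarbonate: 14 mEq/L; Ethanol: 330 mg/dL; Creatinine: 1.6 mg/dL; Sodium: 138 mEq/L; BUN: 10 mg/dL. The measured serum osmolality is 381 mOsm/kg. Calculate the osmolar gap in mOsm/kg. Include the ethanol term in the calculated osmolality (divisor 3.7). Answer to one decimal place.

Calculated osmolality = 2·Na + glucose/18 + BUN/2.8 + ethanol/3.7
= 2·138 + 92/18 + 10/2.8 + 330/3.7
= 276 + 5.11 + 3.57 + 89.19
= 373.87 mOsm/kg ≈ 373.9 mOsm/kg
Osmolar gap = measured − calculated = 381 − 373.9 = 7.1 mOsm/kg

7.1 mOsm/kg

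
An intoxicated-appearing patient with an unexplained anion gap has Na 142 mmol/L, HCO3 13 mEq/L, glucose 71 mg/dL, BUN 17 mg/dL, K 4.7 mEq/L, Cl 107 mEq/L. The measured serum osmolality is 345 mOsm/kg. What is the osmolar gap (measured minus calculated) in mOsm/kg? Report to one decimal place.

51.0 mOsm/kg

Calculated osmolality = 2·Na + glucose/18 + BUN/2.8
= 2·142 + 71/18 + 17/2.8
= 284 + 3.94 + 6.07
= 294.01 mOsm/kg ≈ 294.0 mOsm/kg
Osmolar gap = measured − calculated = 345 − 294.0 = 51.0 mOsm/kg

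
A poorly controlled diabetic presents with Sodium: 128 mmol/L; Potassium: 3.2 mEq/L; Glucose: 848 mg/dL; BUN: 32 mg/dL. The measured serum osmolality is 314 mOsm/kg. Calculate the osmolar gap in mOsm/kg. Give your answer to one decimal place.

-0.5 mOsm/kg

Calculated osmolality = 2·Na + glucose/18 + BUN/2.8
= 2·128 + 848/18 + 32/2.8
= 256 + 47.11 + 11.43
= 314.54 mOsm/kg ≈ 314.5 mOsm/kg
Osmolar gap = measured − calculated = 314 − 314.5 = -0.5 mOsm/kg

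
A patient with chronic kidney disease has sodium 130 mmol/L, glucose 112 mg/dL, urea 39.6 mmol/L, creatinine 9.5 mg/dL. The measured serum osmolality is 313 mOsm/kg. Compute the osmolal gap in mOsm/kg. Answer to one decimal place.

Calculated osmolality = 2·Na + glucose/18 + urea
= 2·130 + 112/18 + 39.6
= 260 + 6.22 + 39.60
= 305.82 mOsm/kg ≈ 305.8 mOsm/kg
Osmolar gap = measured − calculated = 313 − 305.8 = 7.2 mOsm/kg

7.2 mOsm/kg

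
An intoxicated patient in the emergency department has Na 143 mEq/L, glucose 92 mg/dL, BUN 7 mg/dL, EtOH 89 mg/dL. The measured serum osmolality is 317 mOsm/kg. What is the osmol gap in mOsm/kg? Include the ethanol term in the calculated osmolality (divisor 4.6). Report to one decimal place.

Calculated osmolality = 2·Na + glucose/18 + BUN/2.8 + ethanol/4.6
= 2·143 + 92/18 + 7/2.8 + 89/4.6
= 286 + 5.11 + 2.50 + 19.35
= 312.96 mOsm/kg ≈ 313.0 mOsm/kg
Osmolar gap = measured − calculated = 317 − 313.0 = 4.0 mOsm/kg

4.0 mOsm/kg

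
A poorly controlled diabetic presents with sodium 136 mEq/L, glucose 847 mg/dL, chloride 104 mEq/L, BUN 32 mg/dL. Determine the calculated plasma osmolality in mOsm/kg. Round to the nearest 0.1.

330.5 mOsm/kg

Calculated osmolality = 2·Na + glucose/18 + BUN/2.8
= 2·136 + 847/18 + 32/2.8
= 272 + 47.06 + 11.43
= 330.49 mOsm/kg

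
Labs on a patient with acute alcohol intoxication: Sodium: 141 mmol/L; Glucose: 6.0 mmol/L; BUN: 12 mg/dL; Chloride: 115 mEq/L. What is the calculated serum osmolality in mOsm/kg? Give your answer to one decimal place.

Calculated osmolality = 2·Na + glucose + BUN/2.8
= 2·141 + 6 + 12/2.8
= 282 + 6 + 4.29
= 292.29 mOsm/kg

292.3 mOsm/kg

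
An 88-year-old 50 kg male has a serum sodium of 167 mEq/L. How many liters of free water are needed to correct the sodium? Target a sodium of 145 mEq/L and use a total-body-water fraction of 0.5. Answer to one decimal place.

3.8 L

TBW = 0.5 · 50 = 25 L
Free water deficit = TBW · (Na/145 − 1)
= 25 · (167/145 − 1)
= 25 · 0.1517
= 3.79 L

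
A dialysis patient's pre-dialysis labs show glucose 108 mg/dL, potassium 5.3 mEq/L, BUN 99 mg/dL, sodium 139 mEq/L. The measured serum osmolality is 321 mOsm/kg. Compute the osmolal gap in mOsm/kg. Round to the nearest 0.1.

Calculated osmolality = 2·Na + glucose/18 + BUN/2.8
= 2·139 + 108/18 + 99/2.8
= 278 + 6 + 35.36
= 319.36 mOsm/kg ≈ 319.4 mOsm/kg
Osmolar gap = measured − calculated = 321 − 319.4 = 1.6 mOsm/kg

1.6 mOsm/kg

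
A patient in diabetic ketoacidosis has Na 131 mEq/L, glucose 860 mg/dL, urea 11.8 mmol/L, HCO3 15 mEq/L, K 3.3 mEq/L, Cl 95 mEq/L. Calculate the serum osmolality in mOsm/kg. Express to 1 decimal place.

321.6 mOsm/kg

Calculated osmolality = 2·Na + glucose/18 + urea
= 2·131 + 860/18 + 11.8
= 262 + 47.78 + 11.80
= 321.58 mOsm/kg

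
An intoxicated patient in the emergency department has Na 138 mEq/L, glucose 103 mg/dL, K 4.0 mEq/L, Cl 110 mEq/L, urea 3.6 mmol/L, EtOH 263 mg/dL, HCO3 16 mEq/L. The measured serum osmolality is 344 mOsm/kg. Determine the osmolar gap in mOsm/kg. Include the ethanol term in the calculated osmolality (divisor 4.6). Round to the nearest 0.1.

1.5 mOsm/kg

Calculated osmolality = 2·Na + glucose/18 + urea + ethanol/4.6
= 2·138 + 103/18 + 3.6 + 263/4.6
= 276 + 5.72 + 3.60 + 57.17
= 342.49 mOsm/kg ≈ 342.5 mOsm/kg
Osmolar gap = measured − calculated = 344 − 342.5 = 1.5 mOsm/kg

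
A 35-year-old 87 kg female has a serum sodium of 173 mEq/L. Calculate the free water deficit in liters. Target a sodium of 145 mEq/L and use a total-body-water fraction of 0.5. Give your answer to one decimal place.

8.4 L

TBW = 0.5 · 87 = 43.5 L
Free water deficit = TBW · (Na/145 − 1)
= 43.5 · (173/145 − 1)
= 43.5 · 0.1931
= 8.4 L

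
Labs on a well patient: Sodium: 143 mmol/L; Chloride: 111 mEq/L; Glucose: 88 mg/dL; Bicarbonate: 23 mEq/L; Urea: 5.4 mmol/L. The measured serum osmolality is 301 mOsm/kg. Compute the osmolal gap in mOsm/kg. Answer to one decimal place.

Calculated osmolality = 2·Na + glucose/18 + urea
= 2·143 + 88/18 + 5.4
= 286 + 4.89 + 5.40
= 296.29 mOsm/kg ≈ 296.3 mOsm/kg
Osmolar gap = measured − calculated = 301 − 296.3 = 4.7 mOsm/kg

4.7 mOsm/kg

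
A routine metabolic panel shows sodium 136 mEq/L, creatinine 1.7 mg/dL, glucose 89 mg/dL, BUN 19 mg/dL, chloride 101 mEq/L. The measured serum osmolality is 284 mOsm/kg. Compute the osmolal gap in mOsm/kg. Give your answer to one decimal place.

0.3 mOsm/kg

Calculated osmolality = 2·Na + glucose/18 + BUN/2.8
= 2·136 + 89/18 + 19/2.8
= 272 + 4.94 + 6.79
= 283.73 mOsm/kg ≈ 283.7 mOsm/kg
Osmolar gap = measured − calculated = 284 − 283.7 = 0.3 mOsm/kg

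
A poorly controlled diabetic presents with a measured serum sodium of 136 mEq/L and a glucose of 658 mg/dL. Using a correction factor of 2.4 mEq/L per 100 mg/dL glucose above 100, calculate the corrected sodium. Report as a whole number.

Corrected Na = measured Na + 2.4 · (glucose − 100)/100
= 136 + 2.4 · (658 − 100)/100
= 136 + 13.4
= 149.4 mEq/L

149 mEq/L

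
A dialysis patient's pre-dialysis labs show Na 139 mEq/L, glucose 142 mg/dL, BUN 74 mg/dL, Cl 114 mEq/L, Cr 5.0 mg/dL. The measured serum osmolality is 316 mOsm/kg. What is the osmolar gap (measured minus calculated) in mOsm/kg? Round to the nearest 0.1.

Calculated osmolality = 2·Na + glucose/18 + BUN/2.8
= 2·139 + 142/18 + 74/2.8
= 278 + 7.89 + 26.43
= 312.32 mOsm/kg ≈ 312.3 mOsm/kg
Osmolar gap = measured − calculated = 316 − 312.3 = 3.7 mOsm/kg

3.7 mOsm/kg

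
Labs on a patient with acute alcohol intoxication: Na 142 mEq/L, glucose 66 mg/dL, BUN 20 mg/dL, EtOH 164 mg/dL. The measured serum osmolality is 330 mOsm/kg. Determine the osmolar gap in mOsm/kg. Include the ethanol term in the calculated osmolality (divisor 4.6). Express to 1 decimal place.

Calculated osmolality = 2·Na + glucose/18 + BUN/2.8 + ethanol/4.6
= 2·142 + 66/18 + 20/2.8 + 164/4.6
= 284 + 3.67 + 7.14 + 35.65
= 330.46 mOsm/kg ≈ 330.5 mOsm/kg
Osmolar gap = measured − calculated = 330 − 330.5 = -0.5 mOsm/kg

-0.5 mOsm/kg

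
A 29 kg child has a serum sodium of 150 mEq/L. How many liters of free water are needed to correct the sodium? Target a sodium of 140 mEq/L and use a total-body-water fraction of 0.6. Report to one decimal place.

TBW = 0.6 · 29 = 17.4 L
Free water deficit = TBW · (Na/140 − 1)
= 17.4 · (150/140 − 1)
= 17.4 · 0.0714
= 1.24 L

1.2 L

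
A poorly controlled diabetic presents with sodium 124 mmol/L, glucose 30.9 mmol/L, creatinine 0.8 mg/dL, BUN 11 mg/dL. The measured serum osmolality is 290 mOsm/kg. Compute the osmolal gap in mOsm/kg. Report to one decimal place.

7.2 mOsm/kg

Calculated osmolality = 2·Na + glucose + BUN/2.8
= 2·124 + 30.9 + 11/2.8
= 248 + 30.90 + 3.93
= 282.83 mOsm/kg ≈ 282.8 mOsm/kg
Osmolar gap = measured − calculated = 290 − 282.8 = 7.2 mOsm/kg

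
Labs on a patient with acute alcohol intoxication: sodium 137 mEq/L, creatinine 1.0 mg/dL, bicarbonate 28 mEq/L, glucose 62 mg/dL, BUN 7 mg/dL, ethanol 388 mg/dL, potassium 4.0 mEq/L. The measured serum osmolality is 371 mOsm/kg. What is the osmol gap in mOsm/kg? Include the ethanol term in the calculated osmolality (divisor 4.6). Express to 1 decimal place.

6.7 mOsm/kg

Calculated osmolality = 2·Na + glucose/18 + BUN/2.8 + ethanol/4.6
= 2·137 + 62/18 + 7/2.8 + 388/4.6
= 274 + 3.44 + 2.50 + 84.35
= 364.29 mOsm/kg ≈ 364.3 mOsm/kg
Osmolar gap = measured − calculated = 371 − 364.3 = 6.7 mOsm/kg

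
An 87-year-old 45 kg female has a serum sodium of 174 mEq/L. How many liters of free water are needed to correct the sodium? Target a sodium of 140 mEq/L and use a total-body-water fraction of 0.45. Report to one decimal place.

4.9 L

TBW = 0.45 · 45 = 20.25 L
Free water deficit = TBW · (Na/140 − 1)
= 20.25 · (174/140 − 1)
= 20.25 · 0.2429
= 4.92 L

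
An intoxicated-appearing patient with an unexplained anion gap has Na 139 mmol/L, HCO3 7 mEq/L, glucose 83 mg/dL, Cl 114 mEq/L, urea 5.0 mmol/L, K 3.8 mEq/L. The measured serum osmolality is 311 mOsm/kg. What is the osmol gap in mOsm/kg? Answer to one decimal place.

Calculated osmolality = 2·Na + glucose/18 + urea
= 2·139 + 83/18 + 5
= 278 + 4.61 + 5
= 287.61 mOsm/kg ≈ 287.6 mOsm/kg
Osmolar gap = measured − calculated = 311 − 287.6 = 23.4 mOsm/kg

23.4 mOsm/kg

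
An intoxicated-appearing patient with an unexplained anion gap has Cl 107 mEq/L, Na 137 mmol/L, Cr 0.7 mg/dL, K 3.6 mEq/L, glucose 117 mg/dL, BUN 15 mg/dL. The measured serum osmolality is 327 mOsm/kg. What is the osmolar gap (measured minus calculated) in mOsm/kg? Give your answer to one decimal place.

41.1 mOsm/kg

Calculated osmolality = 2·Na + glucose/18 + BUN/2.8
= 2·137 + 117/18 + 15/2.8
= 274 + 6.50 + 5.36
= 285.86 mOsm/kg ≈ 285.9 mOsm/kg
Osmolar gap = measured − calculated = 327 − 285.9 = 41.1 mOsm/kg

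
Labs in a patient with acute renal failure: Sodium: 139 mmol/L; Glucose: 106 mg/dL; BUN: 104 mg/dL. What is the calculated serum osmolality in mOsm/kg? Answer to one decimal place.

321.0 mOsm/kg

Calculated osmolality = 2·Na + glucose/18 + BUN/2.8
= 2·139 + 106/18 + 104/2.8
= 278 + 5.89 + 37.14
= 321.03 mOsm/kg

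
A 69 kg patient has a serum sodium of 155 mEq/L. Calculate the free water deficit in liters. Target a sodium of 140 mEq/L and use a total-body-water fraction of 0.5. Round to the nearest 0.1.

TBW = 0.5 · 69 = 34.5 L
Free water deficit = TBW · (Na/140 − 1)
= 34.5 · (155/140 − 1)
= 34.5 · 0.1071
= 3.69 L

3.7 L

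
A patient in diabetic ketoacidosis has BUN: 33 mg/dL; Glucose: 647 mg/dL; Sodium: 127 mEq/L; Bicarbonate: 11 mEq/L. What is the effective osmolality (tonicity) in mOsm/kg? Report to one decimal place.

Effective osmolality excludes urea (freely permeant across cell membranes):
2·Na + glucose/18
= 2·127 + 647/18
= 254 + 35.94
= 289.94 mOsm/kg

289.9 mOsm/kg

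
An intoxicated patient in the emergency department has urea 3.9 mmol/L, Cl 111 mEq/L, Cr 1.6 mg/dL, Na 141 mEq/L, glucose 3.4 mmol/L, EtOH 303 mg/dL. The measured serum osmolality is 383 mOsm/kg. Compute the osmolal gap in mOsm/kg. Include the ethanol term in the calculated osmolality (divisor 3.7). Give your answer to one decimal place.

11.8 mOsm/kg

Calculated osmolality = 2·Na + glucose + urea + ethanol/3.7
= 2·141 + 3.4 + 3.9 + 303/3.7
= 282 + 3.40 + 3.90 + 81.89
= 371.19 mOsm/kg ≈ 371.2 mOsm/kg
Osmolar gap = measured − calculated = 383 − 371.2 = 11.8 mOsm/kg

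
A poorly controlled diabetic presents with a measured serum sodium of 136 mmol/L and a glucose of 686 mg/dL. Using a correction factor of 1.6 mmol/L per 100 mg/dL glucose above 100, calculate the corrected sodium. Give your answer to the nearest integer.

145 mmol/L

Corrected Na = measured Na + 1.6 · (glucose − 100)/100
= 136 + 1.6 · (686 − 100)/100
= 136 + 9.4
= 145.4 mmol/L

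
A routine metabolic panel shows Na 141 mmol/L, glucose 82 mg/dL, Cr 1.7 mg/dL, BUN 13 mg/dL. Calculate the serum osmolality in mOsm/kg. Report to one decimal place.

291.2 mOsm/kg

Calculated osmolality = 2·Na + glucose/18 + BUN/2.8
= 2·141 + 82/18 + 13/2.8
= 282 + 4.56 + 4.64
= 291.2 mOsm/kg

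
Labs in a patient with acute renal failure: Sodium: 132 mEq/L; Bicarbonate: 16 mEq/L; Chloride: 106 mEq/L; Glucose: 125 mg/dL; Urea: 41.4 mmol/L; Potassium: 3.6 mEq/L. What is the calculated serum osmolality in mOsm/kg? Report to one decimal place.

312.3 mOsm/kg

Calculated osmolality = 2·Na + glucose/18 + urea
= 2·132 + 125/18 + 41.4
= 264 + 6.94 + 41.40
= 312.34 mOsm/kg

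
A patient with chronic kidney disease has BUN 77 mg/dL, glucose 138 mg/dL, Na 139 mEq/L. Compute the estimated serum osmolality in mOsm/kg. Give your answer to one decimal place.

313.2 mOsm/kg

Calculated osmolality = 2·Na + glucose/18 + BUN/2.8
= 2·139 + 138/18 + 77/2.8
= 278 + 7.67 + 27.50
= 313.17 mOsm/kg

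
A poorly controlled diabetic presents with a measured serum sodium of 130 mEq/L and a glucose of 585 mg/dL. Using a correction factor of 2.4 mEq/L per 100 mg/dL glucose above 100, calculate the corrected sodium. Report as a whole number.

142 mEq/L

Corrected Na = measured Na + 2.4 · (glucose − 100)/100
= 130 + 2.4 · (585 − 100)/100
= 130 + 11.6
= 141.6 mEq/L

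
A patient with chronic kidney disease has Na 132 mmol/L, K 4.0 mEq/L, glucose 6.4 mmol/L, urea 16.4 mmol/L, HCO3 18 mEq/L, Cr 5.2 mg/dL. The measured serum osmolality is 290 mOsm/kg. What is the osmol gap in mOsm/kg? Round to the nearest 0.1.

Calculated osmolality = 2·Na + glucose + urea
= 2·132 + 6.4 + 16.4
= 264 + 6.40 + 16.40
= 286.8 mOsm/kg ≈ 286.8 mOsm/kg
Osmolar gap = measured − calculated = 290 − 286.8 = 3.2 mOsm/kg

3.2 mOsm/kg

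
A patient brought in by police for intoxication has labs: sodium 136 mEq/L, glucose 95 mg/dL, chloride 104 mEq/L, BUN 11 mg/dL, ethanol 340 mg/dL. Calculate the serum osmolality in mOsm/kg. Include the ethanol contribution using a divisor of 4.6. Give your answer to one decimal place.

355.1 mOsm/kg

Calculated osmolality = 2·Na + glucose/18 + BUN/2.8 + ethanol/4.6
= 2·136 + 95/18 + 11/2.8 + 340/4.6
= 272 + 5.28 + 3.93 + 73.91
= 355.12 mOsm/kg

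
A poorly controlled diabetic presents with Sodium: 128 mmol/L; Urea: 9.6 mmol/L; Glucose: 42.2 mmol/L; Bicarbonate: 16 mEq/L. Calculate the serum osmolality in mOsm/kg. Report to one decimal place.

Calculated osmolality = 2·Na + glucose + urea
= 2·128 + 42.2 + 9.6
= 256 + 42.20 + 9.60
= 307.8 mOsm/kg

307.8 mOsm/kg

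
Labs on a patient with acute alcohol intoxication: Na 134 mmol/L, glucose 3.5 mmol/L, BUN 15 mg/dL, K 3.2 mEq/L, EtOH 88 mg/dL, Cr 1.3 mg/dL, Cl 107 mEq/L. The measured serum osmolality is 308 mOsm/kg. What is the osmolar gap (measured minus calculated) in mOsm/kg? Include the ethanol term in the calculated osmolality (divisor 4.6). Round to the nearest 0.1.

Calculated osmolality = 2·Na + glucose + BUN/2.8 + ethanol/4.6
= 2·134 + 3.5 + 15/2.8 + 88/4.6
= 268 + 3.50 + 5.36 + 19.13
= 295.99 mOsm/kg ≈ 296.0 mOsm/kg
Osmolar gap = measured − calculated = 308 − 296.0 = 12.0 mOsm/kg

12.0 mOsm/kg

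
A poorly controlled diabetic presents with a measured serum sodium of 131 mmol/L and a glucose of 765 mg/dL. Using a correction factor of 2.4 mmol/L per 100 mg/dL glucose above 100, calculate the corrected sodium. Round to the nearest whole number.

Corrected Na = measured Na + 2.4 · (glucose − 100)/100
= 131 + 2.4 · (765 − 100)/100
= 131 + 16
= 147 mmol/L

147 mmol/L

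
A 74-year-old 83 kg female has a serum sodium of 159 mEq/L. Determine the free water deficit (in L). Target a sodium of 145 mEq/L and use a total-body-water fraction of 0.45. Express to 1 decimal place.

3.6 L

TBW = 0.45 · 83 = 37.35 L
Free water deficit = TBW · (Na/145 − 1)
= 37.35 · (159/145 − 1)
= 37.35 · 0.0966
= 3.61 L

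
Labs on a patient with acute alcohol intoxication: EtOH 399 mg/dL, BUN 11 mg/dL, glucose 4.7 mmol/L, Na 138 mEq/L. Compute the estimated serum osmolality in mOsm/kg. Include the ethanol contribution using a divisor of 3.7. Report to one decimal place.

392.5 mOsm/kg

Calculated osmolality = 2·Na + glucose + BUN/2.8 + ethanol/3.7
= 2·138 + 4.7 + 11/2.8 + 399/3.7
= 276 + 4.70 + 3.93 + 107.84
= 392.47 mOsm/kg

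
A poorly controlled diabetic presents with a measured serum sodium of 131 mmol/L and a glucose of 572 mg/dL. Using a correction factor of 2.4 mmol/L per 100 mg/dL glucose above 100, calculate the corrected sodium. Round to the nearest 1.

142 mmol/L

Corrected Na = measured Na + 2.4 · (glucose − 100)/100
= 131 + 2.4 · (572 − 100)/100
= 131 + 11.3
= 142.3 mmol/L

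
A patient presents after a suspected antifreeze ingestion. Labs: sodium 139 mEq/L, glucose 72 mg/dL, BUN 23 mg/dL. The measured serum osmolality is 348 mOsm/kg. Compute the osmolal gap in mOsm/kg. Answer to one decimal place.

57.8 mOsm/kg

Calculated osmolality = 2·Na + glucose/18 + BUN/2.8
= 2·139 + 72/18 + 23/2.8
= 278 + 4 + 8.21
= 290.21 mOsm/kg ≈ 290.2 mOsm/kg
Osmolar gap = measured − calculated = 348 − 290.2 = 57.8 mOsm/kg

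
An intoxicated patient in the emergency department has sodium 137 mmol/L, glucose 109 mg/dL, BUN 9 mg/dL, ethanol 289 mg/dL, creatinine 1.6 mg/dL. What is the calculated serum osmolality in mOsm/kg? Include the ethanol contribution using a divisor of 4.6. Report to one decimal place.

Calculated osmolality = 2·Na + glucose/18 + BUN/2.8 + ethanol/4.6
= 2·137 + 109/18 + 9/2.8 + 289/4.6
= 274 + 6.06 + 3.21 + 62.83
= 346.1 mOsm/kg

346.1 mOsm/kg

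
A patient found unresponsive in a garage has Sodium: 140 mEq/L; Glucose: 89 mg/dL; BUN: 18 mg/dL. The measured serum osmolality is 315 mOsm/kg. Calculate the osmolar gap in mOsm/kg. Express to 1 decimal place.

Calculated osmolality = 2·Na + glucose/18 + BUN/2.8
= 2·140 + 89/18 + 18/2.8
= 280 + 4.94 + 6.43
= 291.37 mOsm/kg ≈ 291.4 mOsm/kg
Osmolar gap = measured − calculated = 315 − 291.4 = 23.6 mOsm/kg

23.6 mOsm/kg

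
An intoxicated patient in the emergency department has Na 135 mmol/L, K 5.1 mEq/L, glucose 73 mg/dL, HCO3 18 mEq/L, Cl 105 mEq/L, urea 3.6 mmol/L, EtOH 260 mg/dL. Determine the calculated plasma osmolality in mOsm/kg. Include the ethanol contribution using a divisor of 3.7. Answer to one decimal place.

347.9 mOsm/kg

Calculated osmolality = 2·Na + glucose/18 + urea + ethanol/3.7
= 2·135 + 73/18 + 3.6 + 260/3.7
= 270 + 4.06 + 3.60 + 70.27
= 347.93 mOsm/kg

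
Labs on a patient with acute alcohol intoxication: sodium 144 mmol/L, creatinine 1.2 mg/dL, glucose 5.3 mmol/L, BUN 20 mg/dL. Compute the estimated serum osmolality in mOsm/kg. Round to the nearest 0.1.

300.4 mOsm/kg

Calculated osmolality = 2·Na + glucose + BUN/2.8
= 2·144 + 5.3 + 20/2.8
= 288 + 5.30 + 7.14
= 300.44 mOsm/kg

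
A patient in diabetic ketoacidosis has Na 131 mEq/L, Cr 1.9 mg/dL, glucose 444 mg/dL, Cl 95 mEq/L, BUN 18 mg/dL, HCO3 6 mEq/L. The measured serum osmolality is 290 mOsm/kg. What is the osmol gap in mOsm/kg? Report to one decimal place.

-3.1 mOsm/kg

Calculated osmolality = 2·Na + glucose/18 + BUN/2.8
= 2·131 + 444/18 + 18/2.8
= 262 + 24.67 + 6.43
= 293.1 mOsm/kg ≈ 293.1 mOsm/kg
Osmolar gap = measured − calculated = 290 − 293.1 = -3.1 mOsm/kg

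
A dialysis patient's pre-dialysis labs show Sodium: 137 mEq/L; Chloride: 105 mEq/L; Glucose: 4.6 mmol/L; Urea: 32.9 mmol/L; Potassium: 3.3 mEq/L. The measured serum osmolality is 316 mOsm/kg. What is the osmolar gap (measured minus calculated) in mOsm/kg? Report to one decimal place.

4.5 mOsm/kg

Calculated osmolality = 2·Na + glucose + urea
= 2·137 + 4.6 + 32.9
= 274 + 4.60 + 32.90
= 311.5 mOsm/kg ≈ 311.5 mOsm/kg
Osmolar gap = measured − calculated = 316 − 311.5 = 4.5 mOsm/kg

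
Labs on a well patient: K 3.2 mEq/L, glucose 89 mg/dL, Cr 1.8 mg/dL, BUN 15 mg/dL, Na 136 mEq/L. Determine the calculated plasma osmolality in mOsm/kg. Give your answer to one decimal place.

282.3 mOsm/kg

Calculated osmolality = 2·Na + glucose/18 + BUN/2.8
= 2·136 + 89/18 + 15/2.8
= 272 + 4.94 + 5.36
= 282.3 mOsm/kg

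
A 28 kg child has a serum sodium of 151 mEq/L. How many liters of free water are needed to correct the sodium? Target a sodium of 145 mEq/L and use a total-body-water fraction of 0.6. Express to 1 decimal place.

0.7 L

TBW = 0.6 · 28 = 16.8 L
Free water deficit = TBW · (Na/145 − 1)
= 16.8 · (151/145 − 1)
= 16.8 · 0.0414
= 0.7 L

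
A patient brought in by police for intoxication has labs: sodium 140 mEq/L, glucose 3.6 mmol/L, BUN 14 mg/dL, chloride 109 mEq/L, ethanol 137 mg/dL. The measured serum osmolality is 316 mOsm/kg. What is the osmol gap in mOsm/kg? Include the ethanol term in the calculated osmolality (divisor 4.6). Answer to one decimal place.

Calculated osmolality = 2·Na + glucose + BUN/2.8 + ethanol/4.6
= 2·140 + 3.6 + 14/2.8 + 137/4.6
= 280 + 3.60 + 5 + 29.78
= 318.38 mOsm/kg ≈ 318.4 mOsm/kg
Osmolar gap = measured − calculated = 316 − 318.4 = -2.4 mOsm/kg

-2.4 mOsm/kg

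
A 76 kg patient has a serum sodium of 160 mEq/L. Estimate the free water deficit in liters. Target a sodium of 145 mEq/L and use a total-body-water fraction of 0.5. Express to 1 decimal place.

3.9 L

TBW = 0.5 · 76 = 38 L
Free water deficit = TBW · (Na/145 − 1)
= 38 · (160/145 − 1)
= 38 · 0.1034
= 3.93 L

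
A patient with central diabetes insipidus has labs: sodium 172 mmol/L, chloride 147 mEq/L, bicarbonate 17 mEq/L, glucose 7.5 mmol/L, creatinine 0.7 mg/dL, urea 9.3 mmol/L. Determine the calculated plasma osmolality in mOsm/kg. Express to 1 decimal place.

360.8 mOsm/kg

Calculated osmolality = 2·Na + glucose + urea
= 2·172 + 7.5 + 9.3
= 344 + 7.50 + 9.30
= 360.8 mOsm/kg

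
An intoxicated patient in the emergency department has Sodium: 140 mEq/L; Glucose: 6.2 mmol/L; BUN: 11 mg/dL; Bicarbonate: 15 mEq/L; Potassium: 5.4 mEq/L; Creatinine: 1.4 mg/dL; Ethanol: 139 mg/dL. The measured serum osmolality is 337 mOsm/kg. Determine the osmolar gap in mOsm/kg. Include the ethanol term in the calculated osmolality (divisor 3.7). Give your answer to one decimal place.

9.3 mOsm/kg

Calculated osmolality = 2·Na + glucose + BUN/2.8 + ethanol/3.7
= 2·140 + 6.2 + 11/2.8 + 139/3.7
= 280 + 6.20 + 3.93 + 37.57
= 327.7 mOsm/kg ≈ 327.7 mOsm/kg
Osmolar gap = measured − calculated = 337 − 327.7 = 9.3 mOsm/kg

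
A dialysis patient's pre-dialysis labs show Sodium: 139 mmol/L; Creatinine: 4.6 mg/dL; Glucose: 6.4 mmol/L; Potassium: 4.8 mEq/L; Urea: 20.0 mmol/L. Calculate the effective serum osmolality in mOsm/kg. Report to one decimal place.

Effective osmolality excludes urea (freely permeant across cell membranes):
2·Na + glucose
= 2·139 + 6.4
= 278 + 6.4
= 284.4 mOsm/kg

284.4 mOsm/kg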